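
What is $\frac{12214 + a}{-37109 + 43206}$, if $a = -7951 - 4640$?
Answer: $- \frac{29}{469} \approx -0.061834$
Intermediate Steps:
$a = -12591$
$\frac{12214 + a}{-37109 + 43206} = \frac{12214 - 12591}{-37109 + 43206} = - \frac{377}{6097} = \left(-377\right) \frac{1}{6097} = - \frac{29}{469}$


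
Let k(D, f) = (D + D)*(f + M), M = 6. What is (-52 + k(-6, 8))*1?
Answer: -220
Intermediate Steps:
k(D, f) = 2*D*(6 + f) (k(D, f) = (D + D)*(f + 6) = (2*D)*(6 + f) = 2*D*(6 + f))
(-52 + k(-6, 8))*1 = (-52 + 2*(-6)*(6 + 8))*1 = (-52 + 2*(-6)*14)*1 = (-52 - 168)*1 = -220*1 = -220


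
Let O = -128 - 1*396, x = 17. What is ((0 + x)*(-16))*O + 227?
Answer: 142755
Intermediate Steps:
O = -524 (O = -128 - 396 = -524)
((0 + x)*(-16))*O + 227 = ((0 + 17)*(-16))*(-524) + 227 = (17*(-16))*(-524) + 227 = -272*(-524) + 227 = 142528 + 227 = 142755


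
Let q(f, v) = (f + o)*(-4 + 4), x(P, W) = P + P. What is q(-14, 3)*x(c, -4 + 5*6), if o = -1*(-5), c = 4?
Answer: 0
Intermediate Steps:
o = 5
x(P, W) = 2*P
q(f, v) = 0 (q(f, v) = (f + 5)*(-4 + 4) = (5 + f)*0 = 0)
q(-14, 3)*x(c, -4 + 5*6) = 0*(2*4) = 0*8 = 0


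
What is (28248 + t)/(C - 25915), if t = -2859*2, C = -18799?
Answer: -11265/22357 ≈ -0.50387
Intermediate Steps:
t = -5718
(28248 + t)/(C - 25915) = (28248 - 5718)/(-18799 - 25915) = 22530/(-44714) = 22530*(-1/44714) = -11265/22357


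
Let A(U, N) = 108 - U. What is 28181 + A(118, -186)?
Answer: 28171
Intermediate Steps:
28181 + A(118, -186) = 28181 + (108 - 1*118) = 28181 + (108 - 118) = 28181 - 10 = 28171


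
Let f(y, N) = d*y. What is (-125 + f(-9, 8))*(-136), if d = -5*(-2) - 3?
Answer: 25568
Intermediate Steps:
d = 7 (d = 10 - 3 = 7)
f(y, N) = 7*y
(-125 + f(-9, 8))*(-136) = (-125 + 7*(-9))*(-136) = (-125 - 63)*(-136) = -188*(-136) = 25568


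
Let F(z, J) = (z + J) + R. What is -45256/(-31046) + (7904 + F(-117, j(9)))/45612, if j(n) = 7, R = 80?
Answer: 577168219/354017538 ≈ 1.6303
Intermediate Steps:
F(z, J) = 80 + J + z (F(z, J) = (z + J) + 80 = (J + z) + 80 = 80 + J + z)
-45256/(-31046) + (7904 + F(-117, j(9)))/45612 = -45256/(-31046) + (7904 + (80 + 7 - 117))/45612 = -45256*(-1/31046) + (7904 - 30)*(1/45612) = 22628/15523 + 7874*(1/45612) = 22628/15523 + 3937/22806 = 577168219/354017538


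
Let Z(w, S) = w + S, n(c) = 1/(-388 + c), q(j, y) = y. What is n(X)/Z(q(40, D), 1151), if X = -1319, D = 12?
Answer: -1/1985241 ≈ -5.0372e-7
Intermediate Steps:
Z(w, S) = S + w
n(X)/Z(q(40, D), 1151) = 1/((-388 - 1319)*(1151 + 12)) = 1/(-1707*1163) = -1/1707*1/1163 = -1/1985241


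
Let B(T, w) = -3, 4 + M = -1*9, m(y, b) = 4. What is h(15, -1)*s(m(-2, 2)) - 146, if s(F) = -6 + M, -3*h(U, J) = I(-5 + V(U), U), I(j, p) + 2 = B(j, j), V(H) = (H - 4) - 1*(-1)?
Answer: -533/3 ≈ -177.67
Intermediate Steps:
V(H) = -3 + H (V(H) = (-4 + H) + 1 = -3 + H)
M = -13 (M = -4 - 1*9 = -4 - 9 = -13)
I(j, p) = -5 (I(j, p) = -2 - 3 = -5)
h(U, J) = 5/3 (h(U, J) = -⅓*(-5) = 5/3)
s(F) = -19 (s(F) = -6 - 13 = -19)
h(15, -1)*s(m(-2, 2)) - 146 = (5/3)*(-19) - 146 = -95/3 - 146 = -533/3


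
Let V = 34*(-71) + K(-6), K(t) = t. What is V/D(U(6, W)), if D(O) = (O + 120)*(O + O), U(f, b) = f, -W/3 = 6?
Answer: -605/378 ≈ -1.6005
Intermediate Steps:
W = -18 (W = -3*6 = -18)
D(O) = 2*O*(120 + O) (D(O) = (120 + O)*(2*O) = 2*O*(120 + O))
V = -2420 (V = 34*(-71) - 6 = -2414 - 6 = -2420)
V/D(U(6, W)) = -2420*1/(12*(120 + 6)) = -2420/(2*6*126) = -2420/1512 = -2420*1/1512 = -605/378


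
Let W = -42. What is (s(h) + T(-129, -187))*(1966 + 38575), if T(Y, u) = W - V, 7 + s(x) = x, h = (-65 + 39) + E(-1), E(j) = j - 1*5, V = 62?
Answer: -5797363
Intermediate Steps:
E(j) = -5 + j (E(j) = j - 5 = -5 + j)
h = -32 (h = (-65 + 39) + (-5 - 1) = -26 - 6 = -32)
s(x) = -7 + x
T(Y, u) = -104 (T(Y, u) = -42 - 1*62 = -42 - 62 = -104)
(s(h) + T(-129, -187))*(1966 + 38575) = ((-7 - 32) - 104)*(1966 + 38575) = (-39 - 104)*40541 = -143*40541 = -5797363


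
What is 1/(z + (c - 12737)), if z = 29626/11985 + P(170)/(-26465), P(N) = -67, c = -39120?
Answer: -946815/49096642604 ≈ -1.9285e-5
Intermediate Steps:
z = 2342851/946815 (z = 29626/11985 - 67/(-26465) = 29626*(1/11985) - 67*(-1/26465) = 29626/11985 + 1/395 = 2342851/946815 ≈ 2.4745)
1/(z + (c - 12737)) = 1/(2342851/946815 + (-39120 - 12737)) = 1/(2342851/946815 - 51857) = 1/(-49096642604/946815) = -946815/49096642604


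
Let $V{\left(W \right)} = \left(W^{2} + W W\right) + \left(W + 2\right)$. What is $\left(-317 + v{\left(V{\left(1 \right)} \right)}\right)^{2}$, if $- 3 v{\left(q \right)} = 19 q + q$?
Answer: $\frac{1104601}{9} \approx 1.2273 \cdot 10^{5}$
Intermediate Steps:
$V{\left(W \right)} = 2 + W + 2 W^{2}$ ($V{\left(W \right)} = \left(W^{2} + W^{2}\right) + \left(2 + W\right) = 2 W^{2} + \left(2 + W\right) = 2 + W + 2 W^{2}$)
$v{\left(q \right)} = - \frac{20 q}{3}$ ($v{\left(q \right)} = - \frac{19 q + q}{3} = - \frac{20 q}{3}$)
$\left(-317 + v{\left(V{\left(1 \right)} \right)}\right)^{2} = \left(-317 - \frac{20 \left(2 + 1 + 2 \cdot 1^{2}\right)}{3}\right)^{2} = \left(-317 - \frac{20 \left(2 + 1 + 2 \cdot 1\right)}{3}\right)^{2} = \left(-317 - \frac{20 \left(2 + 1 + 2\right)}{3}\right)^{2} = \left(-317 - \frac{100}{3}\right)^{2} = \left(- \frac{1051}{3}\right)^{2} = \frac{1104601}{9}$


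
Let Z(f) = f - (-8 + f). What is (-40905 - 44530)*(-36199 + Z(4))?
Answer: 3091978085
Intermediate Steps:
Z(f) = 8 (Z(f) = f + (8 - f) = 8)
(-40905 - 44530)*(-36199 + Z(4)) = (-40905 - 44530)*(-36199 + 8) = -85435*(-36191) = 3091978085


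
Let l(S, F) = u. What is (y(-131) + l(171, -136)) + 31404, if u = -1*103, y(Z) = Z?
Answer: 31170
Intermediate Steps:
u = -103
l(S, F) = -103
(y(-131) + l(171, -136)) + 31404 = (-131 - 103) + 31404 = -234 + 31404 = 31170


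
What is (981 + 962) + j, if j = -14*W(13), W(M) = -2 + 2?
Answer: 1943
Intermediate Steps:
W(M) = 0
j = 0 (j = -14*0 = 0)
(981 + 962) + j = (981 + 962) + 0 = 1943 + 0 = 1943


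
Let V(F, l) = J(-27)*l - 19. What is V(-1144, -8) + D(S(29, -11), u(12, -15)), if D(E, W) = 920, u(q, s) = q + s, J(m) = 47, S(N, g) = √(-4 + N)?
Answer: 525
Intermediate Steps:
V(F, l) = -19 + 47*l (V(F, l) = 47*l - 19 = -19 + 47*l)
V(-1144, -8) + D(S(29, -11), u(12, -15)) = (-19 + 47*(-8)) + 920 = (-19 - 376) + 920 = -395 + 920 = 525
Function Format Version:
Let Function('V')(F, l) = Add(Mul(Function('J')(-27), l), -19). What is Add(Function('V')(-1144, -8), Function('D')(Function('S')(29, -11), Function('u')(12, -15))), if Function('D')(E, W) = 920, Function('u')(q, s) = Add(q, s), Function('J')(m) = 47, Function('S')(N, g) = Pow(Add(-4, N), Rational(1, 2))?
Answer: 525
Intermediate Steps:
Function('V')(F, l) = Add(-19, Mul(47, l)) (Function('V')(F, l) = Add(Mul(47, l), -19) = Add(-19, Mul(47, l)))
Add(Function('V')(-1144, -8), Function('D')(Function('S')(29, -11), Function('u')(12, -15))) = Add(Add(-19, Mul(47, -8)), 920) = Add(Add(-19, -376), 920) = Add(-395, 920) = 525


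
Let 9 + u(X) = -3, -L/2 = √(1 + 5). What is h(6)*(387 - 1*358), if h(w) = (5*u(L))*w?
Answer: -10440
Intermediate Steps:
L = -2*√6 (L = -2*√(1 + 5) = -2*√6 ≈ -4.8990)
u(X) = -12 (u(X) = -9 - 3 = -12)
h(w) = -60*w (h(w) = (5*(-12))*w = -60*w)
h(6)*(387 - 1*358) = (-60*6)*(387 - 1*358) = -360*(387 - 358) = -360*29 = -10440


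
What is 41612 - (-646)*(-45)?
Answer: 12542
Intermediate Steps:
41612 - (-646)*(-45) = 41612 - 1*29070 = 41612 - 29070 = 12542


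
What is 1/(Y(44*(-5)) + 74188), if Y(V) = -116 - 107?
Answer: 1/73965 ≈ 1.3520e-5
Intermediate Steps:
Y(V) = -223
1/(Y(44*(-5)) + 74188) = 1/(-223 + 74188) = 1/73965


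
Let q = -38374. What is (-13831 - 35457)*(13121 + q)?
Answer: 1244669864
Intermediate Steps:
(-13831 - 35457)*(13121 + q) = (-13831 - 35457)*(13121 - 38374) = -49288*(-25253) = 1244669864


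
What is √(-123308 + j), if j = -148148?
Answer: 4*I*√16966 ≈ 521.01*I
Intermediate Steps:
√(-123308 + j) = √(-123308 - 148148) = √(-271456) = 4*I*√16966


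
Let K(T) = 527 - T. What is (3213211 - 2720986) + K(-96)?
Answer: 492848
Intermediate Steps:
(3213211 - 2720986) + K(-96) = (3213211 - 2720986) + (527 - 1*(-96)) = 492225 + (527 + 96) = 492225 + 623 = 492848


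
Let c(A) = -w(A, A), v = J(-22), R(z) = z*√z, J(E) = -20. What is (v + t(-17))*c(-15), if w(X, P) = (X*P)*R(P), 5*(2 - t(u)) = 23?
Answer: -76275*I*√15 ≈ -2.9541e+5*I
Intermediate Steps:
t(u) = -13/5 (t(u) = 2 - ⅕*23 = 2 - 23/5 = -13/5)
R(z) = z^(3/2)
v = -20
w(X, P) = X*P^(5/2) (w(X, P) = (X*P)*P^(3/2) = (P*X)*P^(3/2) = X*P^(5/2))
c(A) = -A^(7/2) (c(A) = -A*A^(5/2) = -A^(7/2))
(v + t(-17))*c(-15) = (-20 - 13/5)*(-(-15)^(7/2)) = -(-113)*(-3375*I*√15)/5 = -76275*I*√15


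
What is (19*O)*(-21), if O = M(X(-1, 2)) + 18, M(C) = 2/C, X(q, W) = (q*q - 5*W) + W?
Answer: -7068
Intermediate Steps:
X(q, W) = q² - 4*W (X(q, W) = (q² - 5*W) + W = q² - 4*W)
O = 124/7 (O = 2/((-1)² - 4*2) + 18 = 2/(1 - 8) + 18 = 2/(-7) + 18 = 2*(-⅐) + 18 = -2/7 + 18 = 124/7 ≈ 17.714)
(19*O)*(-21) = (19*(124/7))*(-21) = (2356/7)*(-21) = -7068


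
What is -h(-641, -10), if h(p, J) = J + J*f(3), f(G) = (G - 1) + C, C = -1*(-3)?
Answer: 60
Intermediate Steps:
C = 3
f(G) = 2 + G (f(G) = (G - 1) + 3 = (-1 + G) + 3 = 2 + G)
h(p, J) = 6*J (h(p, J) = J + J*(2 + 3) = J + J*5 = J + 5*J = 6*J)
-h(-641, -10) = -6*(-10) = -1*(-60) = 60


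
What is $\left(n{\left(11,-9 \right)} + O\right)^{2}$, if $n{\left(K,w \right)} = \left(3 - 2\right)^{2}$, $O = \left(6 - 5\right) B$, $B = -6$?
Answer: $25$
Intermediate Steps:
$O = -6$ ($O = \left(6 - 5\right) \left(-6\right) = 1 \left(-6\right) = -6$)
$n{\left(K,w \right)} = 1$ ($n{\left(K,w \right)} = 1^{2} = 1$)
$\left(n{\left(11,-9 \right)} + O\right)^{2} = \left(1 - 6\right)^{2} = \left(-5\right)^{2} = 25$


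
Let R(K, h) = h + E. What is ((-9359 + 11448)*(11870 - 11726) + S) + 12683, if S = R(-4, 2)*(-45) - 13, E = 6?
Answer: 313126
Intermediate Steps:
R(K, h) = 6 + h (R(K, h) = h + 6 = 6 + h)
S = -373 (S = (6 + 2)*(-45) - 13 = 8*(-45) - 13 = -360 - 13 = -373)
((-9359 + 11448)*(11870 - 11726) + S) + 12683 = ((-9359 + 11448)*(11870 - 11726) - 373) + 12683 = (2089*144 - 373) + 12683 = (300816 - 373) + 12683 = 300443 + 12683 = 313126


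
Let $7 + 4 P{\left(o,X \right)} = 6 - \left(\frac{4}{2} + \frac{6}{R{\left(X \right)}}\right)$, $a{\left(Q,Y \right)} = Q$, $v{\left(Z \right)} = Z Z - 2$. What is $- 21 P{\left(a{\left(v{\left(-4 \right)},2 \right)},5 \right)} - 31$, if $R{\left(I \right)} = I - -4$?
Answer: $- \frac{47}{4} \approx -11.75$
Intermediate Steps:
$R{\left(I \right)} = 4 + I$ ($R{\left(I \right)} = I + 4 = 4 + I$)
$v{\left(Z \right)} = -2 + Z^{2}$ ($v{\left(Z \right)} = Z^{2} - 2 = -2 + Z^{2}$)
$P{\left(o,X \right)} = - \frac{3}{4} - \frac{3}{2 \left(4 + X\right)}$ ($P{\left(o,X \right)} = - \frac{7}{4} + \frac{6 - \left(\frac{4}{2} + \frac{6}{4 + X}\right)}{4} = - \frac{7}{4} + \frac{6 - \left(4 \cdot \frac{1}{2} + \frac{6}{4 + X}\right)}{4} = - \frac{7}{4} + \frac{6 - \left(2 + \frac{6}{4 + X}\right)}{4} = - \frac{7}{4} + \frac{4 - \frac{6}{4 + X}}{4} = - \frac{7}{4} + \left(1 - \frac{3}{2 \left(4 + X\right)}\right) = - \frac{3}{4} - \frac{3}{2 \left(4 + X\right)}$)
$- 21 P{\left(a{\left(v{\left(-4 \right)},2 \right)},5 \right)} - 31 = - 21 \frac{3 \left(-6 - 5\right)}{4 \left(4 + 5\right)} - 31 = - 21 \frac{3 \left(-6 - 5\right)}{4 \cdot 9} - 31 = - 21 \cdot \frac{3}{4} \cdot \frac{1}{9} \left(-11\right) - 31 = \left(-21\right) \left(- \frac{11}{12}\right) - 31 = \frac{77}{4} - 31 = - \frac{47}{4}$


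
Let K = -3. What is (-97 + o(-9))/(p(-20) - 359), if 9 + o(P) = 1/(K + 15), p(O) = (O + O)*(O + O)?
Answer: -1271/14892 ≈ -0.085348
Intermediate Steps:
p(O) = 4*O**2 (p(O) = (2*O)*(2*O) = 4*O**2)
o(P) = -107/12 (o(P) = -9 + 1/(-3 + 15) = -9 + 1/12 = -107/12)
(-97 + o(-9))/(p(-20) - 359) = (-97 - 107/12)/(4*(-20)**2 - 359) = -1271/(12*(4*400 - 359)) = -1271/(12*(1600 - 359)) = -1271/12/1241 = -1271/12*1/1241 = -1271/14892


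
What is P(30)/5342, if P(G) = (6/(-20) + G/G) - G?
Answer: -293/53420 ≈ -0.0054848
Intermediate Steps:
P(G) = 7/10 - G (P(G) = (6*(-1/20) + 1) - G = (-3/10 + 1) - G = 7/10 - G)
P(30)/5342 = (7/10 - 1*30)/5342 = (7/10 - 30)*(1/5342) = -293/10*1/5342 = -293/53420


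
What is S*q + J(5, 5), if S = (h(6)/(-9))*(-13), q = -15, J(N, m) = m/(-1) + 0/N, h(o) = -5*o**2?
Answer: 3895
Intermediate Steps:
J(N, m) = -m (J(N, m) = m*(-1) + 0 = -m + 0 = -m)
S = -260 (S = (-5*6**2/(-9))*(-13) = (-5*36*(-1/9))*(-13) = -180*(-1/9)*(-13) = 20*(-13) = -260)
S*q + J(5, 5) = -260*(-15) - 1*5 = 3900 - 5 = 3895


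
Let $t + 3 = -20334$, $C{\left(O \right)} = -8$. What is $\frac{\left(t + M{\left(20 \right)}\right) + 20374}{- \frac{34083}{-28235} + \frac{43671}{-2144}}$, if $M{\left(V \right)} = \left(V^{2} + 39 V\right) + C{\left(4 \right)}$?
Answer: $- \frac{24395943520}{386658911} \approx -63.094$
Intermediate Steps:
$M{\left(V \right)} = -8 + V^{2} + 39 V$ ($M{\left(V \right)} = \left(V^{2} + 39 V\right) - 8 = -8 + V^{2} + 39 V$)
$t = -20337$ ($t = -3 - 20334 = -20337$)
$\frac{\left(t + M{\left(20 \right)}\right) + 20374}{- \frac{34083}{-28235} + \frac{43671}{-2144}} = \frac{\left(-20337 + \left(-8 + 20^{2} + 39 \cdot 20\right)\right) + 20374}{- \frac{34083}{-28235} + \frac{43671}{-2144}} = \frac{\left(-20337 + \left(-8 + 400 + 780\right)\right) + 20374}{\left(-34083\right) \left(- \frac{1}{28235}\right) + 43671 \left(- \frac{1}{2144}\right)} = \frac{\left(-20337 + 1172\right) + 20374}{\frac{34083}{28235} - \frac{43671}{2144}} = \frac{-19165 + 20374}{- \frac{1159976733}{60535840}} = 1209 \left(- \frac{60535840}{1159976733}\right) = - \frac{24395943520}{386658911}$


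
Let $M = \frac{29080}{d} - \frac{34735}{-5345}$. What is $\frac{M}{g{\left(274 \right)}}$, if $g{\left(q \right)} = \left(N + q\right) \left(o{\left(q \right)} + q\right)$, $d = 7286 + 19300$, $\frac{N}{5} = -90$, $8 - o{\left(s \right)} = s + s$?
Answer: $\frac{107889731}{665265519072} \approx 0.00016218$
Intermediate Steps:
$o{\left(s \right)} = 8 - 2 s$ ($o{\left(s \right)} = 8 - \left(s + s\right) = 8 - 2 s$)
$N = -450$ ($N = 5 \left(-90\right) = -450$)
$d = 26586$
$g{\left(q \right)} = \left(-450 + q\right) \left(8 - q\right)$ ($g{\left(q \right)} = \left(-450 + q\right) \left(\left(8 - 2 q\right) + q\right) = \left(-450 + q\right) \left(8 - q\right)$)
$M = \frac{107889731}{14210217}$ ($M = \frac{29080}{26586} - \frac{34735}{-5345} = 29080 \cdot \frac{1}{26586} - - \frac{6947}{1069} = \frac{14540}{13293} + \frac{6947}{1069} = \frac{107889731}{14210217} \approx 7.5924$)
$\frac{M}{g{\left(274 \right)}} = \frac{107889731}{14210217 \left(-3600 - 274^{2} + 458 \cdot 274\right)} = \frac{107889731}{14210217 \left(-3600 - 75076 + 125492\right)} = \frac{107889731}{14210217 \cdot 46816} = \frac{107889731}{14210217} \cdot \frac{1}{46816} = \frac{107889731}{665265519072}$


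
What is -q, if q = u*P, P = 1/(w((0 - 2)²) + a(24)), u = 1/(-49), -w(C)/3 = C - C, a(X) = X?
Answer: 1/1176 ≈ 0.00085034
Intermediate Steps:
w(C) = 0 (w(C) = -3*(C - C) = -3*0 = 0)
u = -1/49 ≈ -0.020408
P = 1/24 (P = 1/(0 + 24) = 1/24 ≈ 0.041667)
q = -1/1176 (q = -1/49*1/24 = -1/1176 ≈ -0.00085034)
-q = -1*(-1/1176) = 1/1176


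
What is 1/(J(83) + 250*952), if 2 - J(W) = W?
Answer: 1/237919 ≈ 4.2031e-6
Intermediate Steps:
J(W) = 2 - W
1/(J(83) + 250*952) = 1/((2 - 1*83) + 250*952) = 1/((2 - 83) + 238000) = 1/(-81 + 238000) = 1/237919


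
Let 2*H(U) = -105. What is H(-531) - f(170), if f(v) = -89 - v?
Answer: 413/2 ≈ 206.50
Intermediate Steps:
H(U) = -105/2 (H(U) = (1/2)*(-105) = -105/2)
H(-531) - f(170) = -105/2 - (-89 - 1*170) = -105/2 - (-89 - 170) = -105/2 - 1*(-259) = -105/2 + 259 = 413/2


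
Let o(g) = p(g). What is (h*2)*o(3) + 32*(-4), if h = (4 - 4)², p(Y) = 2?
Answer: -128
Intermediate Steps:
o(g) = 2
h = 0 (h = 0² = 0)
(h*2)*o(3) + 32*(-4) = (0*2)*2 + 32*(-4) = 0*2 - 128 = 0 - 128 = -128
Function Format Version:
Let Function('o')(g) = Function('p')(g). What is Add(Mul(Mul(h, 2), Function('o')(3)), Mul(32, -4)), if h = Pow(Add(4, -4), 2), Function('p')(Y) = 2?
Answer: -128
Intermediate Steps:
Function('o')(g) = 2
h = 0 (h = Pow(0, 2) = 0)
Add(Mul(Mul(h, 2), Function('o')(3)), Mul(32, -4)) = Add(Mul(Mul(0, 2), 2), Mul(32, -4)) = Add(Mul(0, 2), -128) = Add(0, -128) = -128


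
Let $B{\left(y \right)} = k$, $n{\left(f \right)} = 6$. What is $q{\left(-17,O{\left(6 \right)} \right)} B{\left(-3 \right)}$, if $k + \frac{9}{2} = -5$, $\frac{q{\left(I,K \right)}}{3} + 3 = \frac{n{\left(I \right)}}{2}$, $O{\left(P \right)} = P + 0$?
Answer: $0$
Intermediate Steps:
$O{\left(P \right)} = P$
$q{\left(I,K \right)} = 0$ ($q{\left(I,K \right)} = -9 + 3 \cdot \frac{6}{2} = -9 + 3 \cdot 6 \cdot \frac{1}{2} = -9 + 3 \cdot 3 = -9 + 9 = 0$)
$k = - \frac{19}{2}$ ($k = - \frac{9}{2} - 5 = - \frac{19}{2} \approx -9.5$)
$B{\left(y \right)} = - \frac{19}{2}$
$q{\left(-17,O{\left(6 \right)} \right)} B{\left(-3 \right)} = 0 \left(- \frac{19}{2}\right) = 0$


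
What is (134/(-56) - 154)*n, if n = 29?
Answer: -126991/28 ≈ -4535.4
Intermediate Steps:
(134/(-56) - 154)*n = (134/(-56) - 154)*29 = (134*(-1/56) - 154)*29 = (-67/28 - 154)*29 = -4379/28*29 = -126991/28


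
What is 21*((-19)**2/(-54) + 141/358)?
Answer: -212842/1611 ≈ -132.12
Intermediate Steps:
21*((-19)**2/(-54) + 141/358) = 21*(361*(-1/54) + 141*(1/358)) = 21*(-361/54 + 141/358) = 21*(-30406/4833) = -212842/1611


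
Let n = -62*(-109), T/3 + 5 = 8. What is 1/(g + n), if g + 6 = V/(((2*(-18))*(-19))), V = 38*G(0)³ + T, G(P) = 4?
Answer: 684/4620809 ≈ 0.00014803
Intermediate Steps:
T = 9 (T = -15 + 3*8 = -15 + 24 = 9)
V = 2441 (V = 38*4³ + 9 = 38*64 + 9 = 2432 + 9 = 2441)
g = -1663/684 (g = -6 + 2441/(((2*(-18))*(-19))) = -6 + 2441/((-36*(-19))) = -6 + 2441/684 = -1663/684 ≈ -2.4313)
n = 6758
1/(g + n) = 1/(-1663/684 + 6758) = 1/(4620809/684) = 684/4620809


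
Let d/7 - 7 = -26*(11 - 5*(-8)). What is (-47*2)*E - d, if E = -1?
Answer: 9327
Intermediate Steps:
d = -9233 (d = 49 + 7*(-26*(11 - 5*(-8))) = 49 + 7*(-26*(11 + 40)) = 49 + 7*(-26*51) = 49 + 7*(-1326) = 49 - 9282 = -9233)
(-47*2)*E - d = -47*2*(-1) - 1*(-9233) = -94*(-1) + 9233 = 94 + 9233 = 9327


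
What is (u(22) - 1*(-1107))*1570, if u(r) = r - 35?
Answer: 1717580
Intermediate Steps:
u(r) = -35 + r
(u(22) - 1*(-1107))*1570 = ((-35 + 22) - 1*(-1107))*1570 = (-13 + 1107)*1570 = 1094*1570 = 1717580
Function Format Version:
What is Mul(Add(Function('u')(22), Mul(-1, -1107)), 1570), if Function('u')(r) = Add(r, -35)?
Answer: 1717580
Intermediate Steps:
Function('u')(r) = Add(-35, r)
Mul(Add(Function('u')(22), Mul(-1, -1107)), 1570) = Mul(Add(Add(-35, 22), Mul(-1, -1107)), 1570) = Mul(Add(-13, 1107), 1570) = Mul(1094, 1570) = 1717580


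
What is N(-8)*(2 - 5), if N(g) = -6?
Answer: 18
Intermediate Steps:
N(-8)*(2 - 5) = -6*(2 - 5) = -6*(-3) = 18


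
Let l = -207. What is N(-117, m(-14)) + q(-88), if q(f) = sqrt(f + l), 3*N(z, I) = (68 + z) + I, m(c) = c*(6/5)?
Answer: -329/15 + I*sqrt(295) ≈ -21.933 + 17.176*I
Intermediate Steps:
m(c) = 6*c/5 (m(c) = c*(6*(1/5)) = c*(6/5) = 6*c/5)
N(z, I) = 68/3 + I/3 + z/3 (N(z, I) = ((68 + z) + I)/3 = (68 + I + z)/3 = 68/3 + I/3 + z/3)
q(f) = sqrt(-207 + f) (q(f) = sqrt(f - 207) = sqrt(-207 + f))
N(-117, m(-14)) + q(-88) = (68/3 + ((6/5)*(-14))/3 + (1/3)*(-117)) + sqrt(-207 - 88) = (68/3 + (1/3)*(-84/5) - 39) + sqrt(-295) = (68/3 - 28/5 - 39) + I*sqrt(295) = -329/15 + I*sqrt(295)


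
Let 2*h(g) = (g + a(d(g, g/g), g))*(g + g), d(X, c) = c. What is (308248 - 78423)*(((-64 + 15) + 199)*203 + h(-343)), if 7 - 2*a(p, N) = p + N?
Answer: 40562044075/2 ≈ 2.0281e+10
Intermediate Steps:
a(p, N) = 7/2 - N/2 - p/2 (a(p, N) = 7/2 - (p + N)/2 = 7/2 - (N + p)/2 = 7/2 + (-N/2 - p/2) = 7/2 - N/2 - p/2)
h(g) = g*(3 + g/2) (h(g) = ((g + (7/2 - g/2 - g/(2*g)))*(g + g))/2 = ((g + (7/2 - g/2 - ½*1))*(2*g))/2 = ((g + (7/2 - g/2 - ½))*(2*g))/2 = ((g + (3 - g/2))*(2*g))/2 = ((3 + g/2)*(2*g))/2 = (2*g*(3 + g/2))/2 = g*(3 + g/2))
(308248 - 78423)*(((-64 + 15) + 199)*203 + h(-343)) = (308248 - 78423)*(((-64 + 15) + 199)*203 + (½)*(-343)*(6 - 343)) = 229825*((-49 + 199)*203 + (½)*(-343)*(-337)) = 229825*(150*203 + 115591/2) = 229825*(30450 + 115591/2) = 229825*(176491/2) = 40562044075/2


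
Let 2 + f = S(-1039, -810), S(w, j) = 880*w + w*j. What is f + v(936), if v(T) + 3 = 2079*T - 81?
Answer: 1873128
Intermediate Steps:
v(T) = -84 + 2079*T (v(T) = -3 + (2079*T - 81) = -3 + (-81 + 2079*T) = -84 + 2079*T)
S(w, j) = 880*w + j*w
f = -72732 (f = -2 - 1039*(880 - 810) = -2 - 1039*70 = -2 - 72730 = -72732)
f + v(936) = -72732 + (-84 + 2079*936) = -72732 + (-84 + 1945944) = -72732 + 1945860 = 1873128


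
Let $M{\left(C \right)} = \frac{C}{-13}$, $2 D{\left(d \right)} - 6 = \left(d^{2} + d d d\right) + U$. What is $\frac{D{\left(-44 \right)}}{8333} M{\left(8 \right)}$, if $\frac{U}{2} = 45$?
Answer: $\frac{332608}{108329} \approx 3.0704$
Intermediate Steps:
$U = 90$ ($U = 2 \cdot 45 = 90$)
$D{\left(d \right)} = 48 + \frac{d^{2}}{2} + \frac{d^{3}}{2}$ ($D{\left(d \right)} = 3 + \frac{\left(d^{2} + d d d\right) + 90}{2} = 3 + \frac{\left(d^{2} + d^{2} d\right) + 90}{2} = 3 + \frac{\left(d^{2} + d^{3}\right) + 90}{2} = 3 + \frac{90 + d^{2} + d^{3}}{2} = 3 + \left(45 + \frac{d^{2}}{2} + \frac{d^{3}}{2}\right) = 48 + \frac{d^{2}}{2} + \frac{d^{3}}{2}$)
$M{\left(C \right)} = - \frac{C}{13}$ ($M{\left(C \right)} = C \left(- \frac{1}{13}\right) = - \frac{C}{13}$)
$\frac{D{\left(-44 \right)}}{8333} M{\left(8 \right)} = \frac{48 + \frac{\left(-44\right)^{2}}{2} + \frac{\left(-44\right)^{3}}{2}}{8333} \left(\left(- \frac{1}{13}\right) 8\right) = \left(48 + \frac{1}{2} \cdot 1936 + \frac{1}{2} \left(-85184\right)\right) \frac{1}{8333} \left(- \frac{8}{13}\right) = \left(48 + 968 - 42592\right) \frac{1}{8333} \left(- \frac{8}{13}\right) = \left(-41576\right) \frac{1}{8333} \left(- \frac{8}{13}\right) = \left(- \frac{41576}{8333}\right) \left(- \frac{8}{13}\right) = \frac{332608}{108329}$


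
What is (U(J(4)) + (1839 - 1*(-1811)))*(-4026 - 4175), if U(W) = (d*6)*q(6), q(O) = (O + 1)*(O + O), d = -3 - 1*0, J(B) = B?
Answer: -17533738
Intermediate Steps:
d = -3 (d = -3 + 0 = -3)
q(O) = 2*O*(1 + O) (q(O) = (1 + O)*(2*O) = 2*O*(1 + O))
U(W) = -1512 (U(W) = (-3*6)*(2*6*(1 + 6)) = -36*6*7 = -18*84 = -1512)
(U(J(4)) + (1839 - 1*(-1811)))*(-4026 - 4175) = (-1512 + (1839 - 1*(-1811)))*(-4026 - 4175) = (-1512 + (1839 + 1811))*(-8201) = (-1512 + 3650)*(-8201) = 2138*(-8201) = -17533738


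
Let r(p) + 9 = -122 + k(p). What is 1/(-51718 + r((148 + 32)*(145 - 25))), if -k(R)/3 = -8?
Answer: -1/51825 ≈ -1.9296e-5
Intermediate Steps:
k(R) = 24 (k(R) = -3*(-8) = 24)
r(p) = -107 (r(p) = -9 + (-122 + 24) = -9 - 98 = -107)
1/(-51718 + r((148 + 32)*(145 - 25))) = 1/(-51718 - 107) = 1/(-51825) = -1/51825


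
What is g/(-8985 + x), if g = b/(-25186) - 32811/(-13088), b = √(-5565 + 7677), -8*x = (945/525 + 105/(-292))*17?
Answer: -3992005/14312348453 + 46720*√33/1322020078743 ≈ -0.00027872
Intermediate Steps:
x = -35751/11680 (x = -(945/525 + 105/(-292))*17/8 = -(945*(1/525) + 105*(-1/292))*17/8 = -(9/5 - 105/292)*17/8 = -2103*17/11680 = -⅛*35751/1460 = -35751/11680 ≈ -3.0609)
b = 8*√33 (b = √2112 = 8*√33 ≈ 45.956)
g = 32811/13088 - 4*√33/12593 (g = (8*√33)/(-25186) - 32811/(-13088) = (8*√33)*(-1/25186) - 32811*(-1/13088) = -4*√33/12593 + 32811/13088 = 32811/13088 - 4*√33/12593 ≈ 2.5051)
g/(-8985 + x) = (32811/13088 - 4*√33/12593)/(-8985 - 35751/11680) = (32811/13088 - 4*√33/12593)/(-104980551/11680) = (32811/13088 - 4*√33/12593)*(-11680/104980551) = -3992005/14312348453 + 46720*√33/1322020078743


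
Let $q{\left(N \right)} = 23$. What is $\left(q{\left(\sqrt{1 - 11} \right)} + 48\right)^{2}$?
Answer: $5041$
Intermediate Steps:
$\left(q{\left(\sqrt{1 - 11} \right)} + 48\right)^{2} = \left(23 + 48\right)^{2} = 71^{2} = 5041$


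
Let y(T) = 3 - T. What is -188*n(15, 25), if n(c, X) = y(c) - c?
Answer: 5076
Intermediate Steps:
n(c, X) = 3 - 2*c (n(c, X) = (3 - c) - c = 3 - 2*c)
-188*n(15, 25) = -188*(3 - 2*15) = -188*(3 - 30) = -188*(-27) = 5076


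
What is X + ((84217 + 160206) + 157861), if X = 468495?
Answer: 870779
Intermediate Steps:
X + ((84217 + 160206) + 157861) = 468495 + ((84217 + 160206) + 157861) = 468495 + (244423 + 157861) = 468495 + 402284 = 870779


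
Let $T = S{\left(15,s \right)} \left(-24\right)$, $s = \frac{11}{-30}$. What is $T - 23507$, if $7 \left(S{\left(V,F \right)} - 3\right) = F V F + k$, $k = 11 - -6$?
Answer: $- \frac{118221}{5} \approx -23644.0$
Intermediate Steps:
$s = - \frac{11}{30}$ ($s = 11 \left(- \frac{1}{30}\right) = - \frac{11}{30} \approx -0.36667$)
$k = 17$ ($k = 11 + 6 = 17$)
$S{\left(V,F \right)} = \frac{38}{7} + \frac{V F^{2}}{7}$ ($S{\left(V,F \right)} = 3 + \frac{F V F + 17}{7} = 3 + \frac{V F^{2} + 17}{7} = 3 + \frac{17 + V F^{2}}{7} = 3 + \left(\frac{17}{7} + \frac{V F^{2}}{7}\right) = \frac{38}{7} + \frac{V F^{2}}{7}$)
$T = - \frac{686}{5}$ ($T = \left(\frac{38}{7} + \frac{1}{7} \cdot 15 \left(- \frac{11}{30}\right)^{2}\right) \left(-24\right) = \left(\frac{38}{7} + \frac{1}{7} \cdot 15 \cdot \frac{121}{900}\right) \left(-24\right) = \left(\frac{38}{7} + \frac{121}{420}\right) \left(-24\right) = \frac{343}{60} \left(-24\right) = - \frac{686}{5} \approx -137.2$)
$T - 23507 = - \frac{686}{5} - 23507 = - \frac{118221}{5}$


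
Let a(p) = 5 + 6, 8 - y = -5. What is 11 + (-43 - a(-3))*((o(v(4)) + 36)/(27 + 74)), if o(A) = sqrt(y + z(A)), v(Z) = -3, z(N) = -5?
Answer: -833/101 - 108*sqrt(2)/101 ≈ -9.7598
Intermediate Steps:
y = 13 (y = 8 - 1*(-5) = 8 + 5 = 13)
o(A) = 2*sqrt(2) (o(A) = sqrt(13 - 5) = sqrt(8) = 2*sqrt(2))
a(p) = 11
11 + (-43 - a(-3))*((o(v(4)) + 36)/(27 + 74)) = 11 + (-43 - 1*11)*((2*sqrt(2) + 36)/(27 + 74)) = 11 + (-43 - 11)*((36 + 2*sqrt(2))/101) = 11 - 54*(36 + 2*sqrt(2))/101 = 11 - 54*(36/101 + 2*sqrt(2)/101) = 11 + (-1944/101 - 108*sqrt(2)/101) = -833/101 - 108*sqrt(2)/101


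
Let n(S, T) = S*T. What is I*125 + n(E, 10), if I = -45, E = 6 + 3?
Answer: -5535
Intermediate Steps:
E = 9
I*125 + n(E, 10) = -45*125 + 9*10 = -5625 + 90 = -5535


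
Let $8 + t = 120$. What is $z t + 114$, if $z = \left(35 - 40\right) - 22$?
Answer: $-2910$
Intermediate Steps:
$t = 112$ ($t = -8 + 120 = 112$)
$z = -27$ ($z = -5 - 22 = -27$)
$z t + 114 = \left(-27\right) 112 + 114 = -3024 + 114 = -2910$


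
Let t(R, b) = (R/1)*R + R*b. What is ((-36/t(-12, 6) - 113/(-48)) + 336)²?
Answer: 262991089/2304 ≈ 1.1415e+5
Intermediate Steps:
t(R, b) = R² + R*b (t(R, b) = (R*1)*R + R*b = R*R + R*b = R² + R*b)
((-36/t(-12, 6) - 113/(-48)) + 336)² = ((-36*(-1/(12*(-12 + 6))) - 113/(-48)) + 336)² = ((-36/((-12*(-6))) - 113*(-1/48)) + 336)² = ((-36/72 + 113/48) + 336)² = ((-36*1/72 + 113/48) + 336)² = ((-½ + 113/48) + 336)² = (89/48 + 336)² = (16217/48)² = 262991089/2304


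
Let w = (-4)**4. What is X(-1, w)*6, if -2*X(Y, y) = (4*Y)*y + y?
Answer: 2304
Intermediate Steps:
w = 256
X(Y, y) = -y/2 - 2*Y*y (X(Y, y) = -((4*Y)*y + y)/2 = -(4*Y*y + y)/2 = -(y + 4*Y*y)/2 = -y/2 - 2*Y*y)
X(-1, w)*6 = -1/2*256*(1 + 4*(-1))*6 = -1/2*256*(1 - 4)*6 = -1/2*256*(-3)*6 = 384*6 = 2304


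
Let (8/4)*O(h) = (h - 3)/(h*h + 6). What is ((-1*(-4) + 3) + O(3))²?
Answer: 49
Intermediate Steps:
O(h) = (-3 + h)/(2*(6 + h²)) (O(h) = ((h - 3)/(h*h + 6))/2 = ((-3 + h)/(h² + 6))/2 = ((-3 + h)/(6 + h²))/2 = (-3 + h)/(2*(6 + h²)))
((-1*(-4) + 3) + O(3))² = ((-1*(-4) + 3) + (-3 + 3)/(2*(6 + 3²)))² = ((4 + 3) + (½)*0/(6 + 9))² = (7 + (½)*0/15)² = (7 + (½)*(1/15)*0)² = (7 + 0)² = 7² = 49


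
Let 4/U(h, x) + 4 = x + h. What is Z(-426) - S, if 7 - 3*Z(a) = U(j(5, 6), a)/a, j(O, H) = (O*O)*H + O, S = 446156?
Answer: -78400353077/175725 ≈ -4.4615e+5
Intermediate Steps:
j(O, H) = O + H*O² (j(O, H) = O²*H + O = H*O² + O = O + H*O²)
U(h, x) = 4/(-4 + h + x) (U(h, x) = 4/(-4 + (x + h)) = 4/(-4 + (h + x)) = 4/(-4 + h + x))
Z(a) = 7/3 - 4/(3*a*(151 + a)) (Z(a) = 7/3 - 4/(-4 + 5*(1 + 6*5) + a)/(3*a) = 7/3 - 4/(-4 + 5*(1 + 30) + a)/(3*a) = 7/3 - 4/(-4 + 5*31 + a)/(3*a) = 7/3 - 4/(-4 + 155 + a)/(3*a) = 7/3 - 4/(151 + a)/(3*a) = 7/3 - 4/(3*a*(151 + a)))
Z(-426) - S = (⅓)*(-4 + 7*(-426)*(151 - 426))/(-426*(151 - 426)) - 1*446156 = (⅓)*(-1/426)*(-4 + 7*(-426)*(-275))/(-275) - 446156 = (⅓)*(-1/426)*(-1/275)*(-4 + 820050) - 446156 = (⅓)*(-1/426)*(-1/275)*820046 - 446156 = 410023/175725 - 446156 = -78400353077/175725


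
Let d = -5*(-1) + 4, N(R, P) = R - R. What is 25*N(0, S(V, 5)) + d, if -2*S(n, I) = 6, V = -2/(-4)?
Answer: 9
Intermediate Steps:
V = ½ (V = -2*(-¼) = ½ ≈ 0.50000)
S(n, I) = -3 (S(n, I) = -½*6 = -3)
N(R, P) = 0
d = 9 (d = 5 + 4 = 9)
25*N(0, S(V, 5)) + d = 25*0 + 9 = 0 + 9 = 9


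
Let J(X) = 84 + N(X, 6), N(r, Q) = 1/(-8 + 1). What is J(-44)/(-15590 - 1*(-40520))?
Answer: 587/174510 ≈ 0.0033637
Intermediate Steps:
N(r, Q) = -⅐ (N(r, Q) = 1/(-7) = -⅐)
J(X) = 587/7 (J(X) = 84 - ⅐ = 587/7)
J(-44)/(-15590 - 1*(-40520)) = 587/(7*(-15590 - 1*(-40520))) = 587/(7*(-15590 + 40520)) = (587/7)/24930 = (587/7)*(1/24930) = 587/174510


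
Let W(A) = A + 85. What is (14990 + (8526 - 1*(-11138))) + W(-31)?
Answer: 34708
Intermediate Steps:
W(A) = 85 + A
(14990 + (8526 - 1*(-11138))) + W(-31) = (14990 + (8526 - 1*(-11138))) + (85 - 31) = (14990 + (8526 + 11138)) + 54 = (14990 + 19664) + 54 = 34654 + 54 = 34708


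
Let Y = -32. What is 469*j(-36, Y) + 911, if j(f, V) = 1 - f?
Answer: 18264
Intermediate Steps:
469*j(-36, Y) + 911 = 469*(1 - 1*(-36)) + 911 = 469*(1 + 36) + 911 = 469*37 + 911 = 17353 + 911 = 18264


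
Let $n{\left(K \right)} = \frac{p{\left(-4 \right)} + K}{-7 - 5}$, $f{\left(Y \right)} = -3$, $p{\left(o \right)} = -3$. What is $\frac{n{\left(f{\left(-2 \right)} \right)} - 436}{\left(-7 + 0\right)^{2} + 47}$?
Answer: $- \frac{871}{192} \approx -4.5365$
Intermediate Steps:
$n{\left(K \right)} = \frac{1}{4} - \frac{K}{12}$ ($n{\left(K \right)} = \frac{-3 + K}{-7 - 5} = \frac{-3 + K}{-12} = \left(-3 + K\right) \left(- \frac{1}{12}\right) = \frac{1}{4} - \frac{K}{12}$)
$\frac{n{\left(f{\left(-2 \right)} \right)} - 436}{\left(-7 + 0\right)^{2} + 47} = \frac{\left(\frac{1}{4} - - \frac{1}{4}\right) - 436}{\left(-7 + 0\right)^{2} + 47} = \frac{\left(\frac{1}{4} + \frac{1}{4}\right) - 436}{\left(-7\right)^{2} + 47} = \frac{\frac{1}{2} - 436}{49 + 47} = - \frac{871}{2 \cdot 96} = \left(- \frac{871}{2}\right) \frac{1}{96} = - \frac{871}{192}$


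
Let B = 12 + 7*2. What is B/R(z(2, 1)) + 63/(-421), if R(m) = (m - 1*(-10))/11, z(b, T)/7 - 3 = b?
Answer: 117571/18945 ≈ 6.2059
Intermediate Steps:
z(b, T) = 21 + 7*b
R(m) = 10/11 + m/11 (R(m) = (m + 10)*(1/11) = (10 + m)*(1/11) = 10/11 + m/11)
B = 26 (B = 12 + 14 = 26)
B/R(z(2, 1)) + 63/(-421) = 26/(10/11 + (21 + 7*2)/11) + 63/(-421) = 26/(10/11 + (21 + 14)/11) + 63*(-1/421) = 26/(10/11 + (1/11)*35) - 63/421 = 26/(10/11 + 35/11) - 63/421 = 26/(45/11) - 63/421 = 26*(11/45) - 63/421 = 286/45 - 63/421 = 117571/18945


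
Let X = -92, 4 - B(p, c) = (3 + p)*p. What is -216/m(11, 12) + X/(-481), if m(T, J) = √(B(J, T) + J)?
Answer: 92/481 + 108*I*√41/41 ≈ 0.19127 + 16.867*I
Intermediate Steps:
B(p, c) = 4 - p*(3 + p) (B(p, c) = 4 - (3 + p)*p = 4 - p*(3 + p))
m(T, J) = √(4 - J² - 2*J) (m(T, J) = √((4 - J² - 3*J) + J) = √(4 - J² - 2*J))
-216/m(11, 12) + X/(-481) = -216/√(4 - 1*12² - 2*12) - 92/(-481) = -216/√(4 - 1*144 - 24) - 92*(-1/481) = -216/√(4 - 144 - 24) + 92/481 = -216*(-I*√41/82) + 92/481 = -(-108)*I*√41/41 + 92/481 = 108*I*√41/41 + 92/481 = 92/481 + 108*I*√41/41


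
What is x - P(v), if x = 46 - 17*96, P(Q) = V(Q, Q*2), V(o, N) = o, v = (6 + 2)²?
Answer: -1650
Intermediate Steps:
v = 64 (v = 8² = 64)
P(Q) = Q
x = -1586 (x = 46 - 1632 = -1586)
x - P(v) = -1586 - 1*64 = -1586 - 64 = -1650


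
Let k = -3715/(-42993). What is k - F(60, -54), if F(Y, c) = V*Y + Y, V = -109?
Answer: 278598355/42993 ≈ 6480.1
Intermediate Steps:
F(Y, c) = -108*Y (F(Y, c) = -109*Y + Y = -108*Y)
k = 3715/42993 (k = -3715*(-1/42993) = 3715/42993 ≈ 0.086409)
k - F(60, -54) = 3715/42993 - (-108)*60 = 3715/42993 - 1*(-6480) = 3715/42993 + 6480 = 278598355/42993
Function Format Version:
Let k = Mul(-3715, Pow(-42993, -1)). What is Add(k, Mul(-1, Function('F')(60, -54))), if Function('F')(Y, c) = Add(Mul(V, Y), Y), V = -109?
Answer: Rational(278598355, 42993) ≈ 6480.1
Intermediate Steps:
Function('F')(Y, c) = Mul(-108, Y) (Function('F')(Y, c) = Add(Mul(-109, Y), Y) = Mul(-108, Y))
k = Rational(3715, 42993) (k = Mul(-3715, Rational(-1, 42993)) = Rational(3715, 42993) ≈ 0.086409)
Add(k, Mul(-1, Function('F')(60, -54))) = Add(Rational(3715, 42993), Mul(-1, Mul(-108, 60))) = Add(Rational(3715, 42993), Mul(-1, -6480)) = Add(Rational(3715, 42993), 6480) = Rational(278598355, 42993)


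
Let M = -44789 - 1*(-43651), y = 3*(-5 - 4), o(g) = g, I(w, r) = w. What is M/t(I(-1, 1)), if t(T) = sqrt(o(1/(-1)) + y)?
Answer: 569*I*sqrt(7)/7 ≈ 215.06*I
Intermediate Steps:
y = -27 (y = 3*(-9) = -27)
t(T) = 2*I*sqrt(7) (t(T) = sqrt(1/(-1) - 27) = sqrt(-1 - 27) = sqrt(-28) = 2*I*sqrt(7))
M = -1138 (M = -44789 + 43651 = -1138)
M/t(I(-1, 1)) = -1138*(-I*sqrt(7)/14) = -(-569)*I*sqrt(7)/7 = 569*I*sqrt(7)/7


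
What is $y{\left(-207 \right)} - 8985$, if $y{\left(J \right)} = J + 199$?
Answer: $-8993$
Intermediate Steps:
$y{\left(J \right)} = 199 + J$
$y{\left(-207 \right)} - 8985 = \left(199 - 207\right) - 8985 = -8 - 8985 = -8993$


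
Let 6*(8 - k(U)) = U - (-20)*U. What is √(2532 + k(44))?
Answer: √2386 ≈ 48.847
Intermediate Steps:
k(U) = 8 - 7*U/2 (k(U) = 8 - (U - (-20)*U)/6 = 8 - (U + 20*U)/6 = 8 - 7*U/2)
√(2532 + k(44)) = √(2532 + (8 - 7/2*44)) = √(2532 + (8 - 154)) = √(2532 - 146) = √2386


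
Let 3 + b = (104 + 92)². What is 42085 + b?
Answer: 80498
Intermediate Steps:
b = 38413 (b = -3 + (104 + 92)² = -3 + 196² = -3 + 38416 = 38413)
42085 + b = 42085 + 38413 = 80498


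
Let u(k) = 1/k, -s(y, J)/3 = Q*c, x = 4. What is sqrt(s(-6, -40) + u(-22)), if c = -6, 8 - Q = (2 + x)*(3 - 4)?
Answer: sqrt(121946)/22 ≈ 15.873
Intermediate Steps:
Q = 14 (Q = 8 - (2 + 4)*(3 - 4) = 8 - 6*(-1) = 8 - 1*(-6) = 8 + 6 = 14)
s(y, J) = 252 (s(y, J) = -42*(-6) = -3*(-84) = 252)
sqrt(s(-6, -40) + u(-22)) = sqrt(252 + 1/(-22)) = sqrt(252 - 1/22) = sqrt(5543/22) = sqrt(121946)/22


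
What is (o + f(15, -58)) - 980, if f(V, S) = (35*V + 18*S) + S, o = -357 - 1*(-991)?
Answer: -923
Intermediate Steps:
o = 634 (o = -357 + 991 = 634)
f(V, S) = 19*S + 35*V (f(V, S) = (18*S + 35*V) + S = 19*S + 35*V)
(o + f(15, -58)) - 980 = (634 + (19*(-58) + 35*15)) - 980 = (634 + (-1102 + 525)) - 980 = (634 - 577) - 980 = 57 - 980 = -923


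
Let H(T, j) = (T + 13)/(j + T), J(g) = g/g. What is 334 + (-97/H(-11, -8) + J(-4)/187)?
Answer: 469559/374 ≈ 1255.5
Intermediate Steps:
J(g) = 1
H(T, j) = (13 + T)/(T + j)
334 + (-97/H(-11, -8) + J(-4)/187) = 334 + (-97*(-11 - 8)/(13 - 11) + 1/187) = 334 + (-97/(2/(-19)) + 1*(1/187)) = 334 + (-97/((-1/19*2)) + 1/187) = 334 + (-97/(-2/19) + 1/187) = 334 + (-97*(-19/2) + 1/187) = 334 + (1843/2 + 1/187) = 334 + 344643/374 = 469559/374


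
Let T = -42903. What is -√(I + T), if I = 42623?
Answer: -2*I*√70 ≈ -16.733*I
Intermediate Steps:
-√(I + T) = -√(42623 - 42903) = -√(-280) = -2*I*√70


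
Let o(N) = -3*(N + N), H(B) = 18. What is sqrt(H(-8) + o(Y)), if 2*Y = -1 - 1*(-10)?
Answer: 3*I ≈ 3.0*I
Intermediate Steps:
Y = 9/2 (Y = (-1 - 1*(-10))/2 = (-1 + 10)/2 = (1/2)*9 = 9/2 ≈ 4.5000)
o(N) = -6*N
sqrt(H(-8) + o(Y)) = sqrt(18 - 6*9/2) = sqrt(18 - 27) = sqrt(-9) = 3*I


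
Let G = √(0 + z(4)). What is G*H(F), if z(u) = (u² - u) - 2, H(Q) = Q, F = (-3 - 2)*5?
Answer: -25*√10 ≈ -79.057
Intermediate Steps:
F = -25 (F = -5*5 = -25)
z(u) = -2 + u² - u
G = √10 (G = √(0 + (-2 + 4² - 1*4)) = √(0 + (-2 + 16 - 4)) = √(0 + 10) = √10 ≈ 3.1623)
G*H(F) = √10*(-25) = -25*√10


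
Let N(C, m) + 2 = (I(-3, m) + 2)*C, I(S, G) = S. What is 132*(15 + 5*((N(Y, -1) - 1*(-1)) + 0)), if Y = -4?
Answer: 3960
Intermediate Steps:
N(C, m) = -2 - C (N(C, m) = -2 + (-3 + 2)*C = -2 - C)
132*(15 + 5*((N(Y, -1) - 1*(-1)) + 0)) = 132*(15 + 5*(((-2 - 1*(-4)) - 1*(-1)) + 0)) = 132*(15 + 5*(((-2 + 4) + 1) + 0)) = 132*(15 + 5*((2 + 1) + 0)) = 132*(15 + 5*(3 + 0)) = 132*(15 + 5*3) = 132*(15 + 15) = 132*30 = 3960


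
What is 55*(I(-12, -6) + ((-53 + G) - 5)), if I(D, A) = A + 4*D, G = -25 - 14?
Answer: -8305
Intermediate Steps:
G = -39
55*(I(-12, -6) + ((-53 + G) - 5)) = 55*((-6 + 4*(-12)) + ((-53 - 39) - 5)) = 55*((-6 - 48) + (-92 - 5)) = 55*(-54 - 97) = 55*(-151) = -8305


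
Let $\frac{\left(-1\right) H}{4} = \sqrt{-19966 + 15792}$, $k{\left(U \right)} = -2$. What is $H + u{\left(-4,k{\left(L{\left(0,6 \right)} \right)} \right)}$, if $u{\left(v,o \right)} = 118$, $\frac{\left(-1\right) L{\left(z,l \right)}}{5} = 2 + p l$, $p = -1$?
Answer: $118 - 4 i \sqrt{4174} \approx 118.0 - 258.43 i$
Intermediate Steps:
$L{\left(z,l \right)} = -10 + 5 l$ ($L{\left(z,l \right)} = - 5 \left(2 - l\right) = -10 + 5 l$)
$H = - 4 i \sqrt{4174}$ ($H = - 4 \sqrt{-19966 + 15792} = - 4 \sqrt{-4174} = - 4 i \sqrt{4174} \approx - 258.43 i$)
$H + u{\left(-4,k{\left(L{\left(0,6 \right)} \right)} \right)} = - 4 i \sqrt{4174} + 118 = 118 - 4 i \sqrt{4174}$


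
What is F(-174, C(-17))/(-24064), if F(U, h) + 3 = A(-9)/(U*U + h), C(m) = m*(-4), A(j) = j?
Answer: 91041/730198016 ≈ 0.00012468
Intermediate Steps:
C(m) = -4*m
F(U, h) = -3 - 9/(h + U²) (F(U, h) = -3 - 9/(U*U + h) = -3 - 9/(U² + h) = -3 - 9/(h + U²))
F(-174, C(-17))/(-24064) = (3*(-3 - (-4)*(-17) - 1*(-174)²)/(-4*(-17) + (-174)²))/(-24064) = (3*(-3 - 1*68 - 1*30276)/(68 + 30276))*(-1/24064) = (3*(-3 - 68 - 30276)/30344)*(-1/24064) = (3*(1/30344)*(-30347))*(-1/24064) = -91041/30344*(-1/24064) = 91041/730198016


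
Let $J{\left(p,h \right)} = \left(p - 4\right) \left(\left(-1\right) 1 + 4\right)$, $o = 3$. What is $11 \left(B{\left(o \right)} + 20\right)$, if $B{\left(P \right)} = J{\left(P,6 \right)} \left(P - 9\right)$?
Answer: $418$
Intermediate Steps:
$J{\left(p,h \right)} = -12 + 3 p$ ($J{\left(p,h \right)} = \left(-4 + p\right) \left(-1 + 4\right) = \left(-4 + p\right) 3 = -12 + 3 p$)
$B{\left(P \right)} = \left(-12 + 3 P\right) \left(-9 + P\right)$ ($B{\left(P \right)} = \left(-12 + 3 P\right) \left(P - 9\right) = \left(-12 + 3 P\right) \left(-9 + P\right)$)
$11 \left(B{\left(o \right)} + 20\right) = 11 \left(3 \left(-9 + 3\right) \left(-4 + 3\right) + 20\right) = 11 \left(3 \left(-6\right) \left(-1\right) + 20\right) = 11 \left(18 + 20\right) = 11 \cdot 38 = 418$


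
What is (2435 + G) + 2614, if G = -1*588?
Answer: 4461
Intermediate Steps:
G = -588
(2435 + G) + 2614 = (2435 - 588) + 2614 = 1847 + 2614 = 4461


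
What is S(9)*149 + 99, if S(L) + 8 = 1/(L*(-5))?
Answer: -49334/45 ≈ -1096.3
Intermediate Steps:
S(L) = -8 - 1/(5*L) (S(L) = -8 + 1/(L*(-5)) = -8 + 1/(-5*L) = -8 - 1/(5*L))
S(9)*149 + 99 = (-8 - 1/5/9)*149 + 99 = (-8 - 1/5*1/9)*149 + 99 = (-8 - 1/45)*149 + 99 = -361/45*149 + 99 = -53789/45 + 99 = -49334/45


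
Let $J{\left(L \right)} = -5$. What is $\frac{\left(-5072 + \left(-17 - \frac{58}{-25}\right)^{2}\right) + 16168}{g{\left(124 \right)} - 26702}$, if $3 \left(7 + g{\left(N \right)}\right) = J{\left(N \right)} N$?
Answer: $- \frac{21209067}{50466875} \approx -0.42026$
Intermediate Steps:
$g{\left(N \right)} = -7 - \frac{5 N}{3}$ ($g{\left(N \right)} = -7 + \frac{\left(-5\right) N}{3} = -7 - \frac{5 N}{3}$)
$\frac{\left(-5072 + \left(-17 - \frac{58}{-25}\right)^{2}\right) + 16168}{g{\left(124 \right)} - 26702} = \frac{\left(-5072 + \left(-17 - \frac{58}{-25}\right)^{2}\right) + 16168}{\left(-7 - \frac{620}{3}\right) - 26702} = \frac{\left(-5072 + \left(-17 - - \frac{58}{25}\right)^{2}\right) + 16168}{\left(-7 - \frac{620}{3}\right) - 26702} = \frac{\left(-5072 + \left(-17 + \frac{58}{25}\right)^{2}\right) + 16168}{- \frac{641}{3} - 26702} = \frac{\left(-5072 + \left(- \frac{367}{25}\right)^{2}\right) + 16168}{- \frac{80747}{3}} = \left(\left(-5072 + \frac{134689}{625}\right) + 16168\right) \left(- \frac{3}{80747}\right) = \left(- \frac{3035311}{625} + 16168\right) \left(- \frac{3}{80747}\right) = \frac{7069689}{625} \left(- \frac{3}{80747}\right) = - \frac{21209067}{50466875}$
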